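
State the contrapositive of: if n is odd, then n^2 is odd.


The contrapositive of (P → Q) is (¬Q → ¬P); it is logically equivalent to the original.
Here P = 'n is odd' and Q = 'n^2 is odd'.

If not (n^2 is odd), then not (n is odd).


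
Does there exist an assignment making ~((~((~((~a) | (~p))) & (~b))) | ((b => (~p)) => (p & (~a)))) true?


Search for a satisfying assignment over {a, b, p}.
Try a=True, b=False, p=True: the formula evaluates to True.
A satisfying assignment exists.

Satisfiable.


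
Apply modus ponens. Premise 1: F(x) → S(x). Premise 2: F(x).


Modus ponens: from (P → Q) and P, infer Q.
P = 'F(x)' is asserted, and P → Q holds, so Q follows.

S(x).


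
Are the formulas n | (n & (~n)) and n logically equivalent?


Compare truth tables:
n | φ | ψ
---------
False | False | False
True | True | True
The columns φ and ψ agree on every row.

Yes, they are logically equivalent.


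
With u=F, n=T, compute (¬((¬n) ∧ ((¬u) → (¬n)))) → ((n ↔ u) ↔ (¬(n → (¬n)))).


Substitute u=F, n=T:
… (earlier sub-steps elided)
¬n = F
(¬u) → (¬n) = T → F = F
(¬n) ∧ ((¬u) → (¬n)) = F ∧ F = F
¬((¬n) ∧ ((¬u) → (¬n))) = T
n ↔ u = T ↔ F = F
¬n = F
n → (¬n) = T → F = F
¬(n → (¬n)) = T
(n ↔ u) ↔ (¬(n → (¬n))) = F ↔ T = F
(¬((¬n) ∧ ((¬u) → (¬n)))) → ((n ↔ u) ↔ (¬(n → (¬n)))) = T → F = F

F


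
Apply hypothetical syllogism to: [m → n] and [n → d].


Hypothetical syllogism: from (P → Q) and (Q → R), infer (P → R).
Chain the two implications through the shared middle term 'n'.

m → d


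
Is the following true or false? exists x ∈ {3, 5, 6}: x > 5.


Evaluate the predicate on each element: 3:False, 5:False, 6:True.
Witness x = 6 satisfies the predicate.

True


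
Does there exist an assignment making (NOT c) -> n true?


Search for a satisfying assignment over {c, n}.
Try c=T, n=F: the formula evaluates to T.
A satisfying assignment exists.

Satisfiable.


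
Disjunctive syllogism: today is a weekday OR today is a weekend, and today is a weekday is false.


Disjunctive syllogism: from (P ∨ Q) and ¬P, infer Q.
One disjunct, 'today is a weekday', is ruled out; the other must hold.

today is a weekend


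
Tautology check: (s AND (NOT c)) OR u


Build the truth table over {c, s, u}:
c | s | u | φ
-------------
F | F | F | F
T | F | F | F
F | T | F | T
T | T | F | F
F | F | T | T
T | F | T | T
F | T | T | T
T | T | T | T
Counterexample at row 1: with c=F, s=F, u=F, the formula is F.

No, it is not a tautology.


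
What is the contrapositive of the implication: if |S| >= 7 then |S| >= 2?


The contrapositive of (P → Q) is (¬Q → ¬P); it is logically equivalent to the original.
Here P = '|S| >= 7' and Q = '|S| >= 2'.

If not (|S| >= 2), then not (|S| >= 7).


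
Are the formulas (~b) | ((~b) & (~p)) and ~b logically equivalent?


Compare truth tables:
b | p | φ | ψ
-------------
False | False | True | True
True | False | False | False
False | True | True | True
True | True | False | False
The columns φ and ψ agree on every row.

Yes, they are logically equivalent.


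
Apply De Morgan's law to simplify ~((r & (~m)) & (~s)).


De Morgan: the negation of a conjunction is the disjunction of the negations.
Distribute ~ across &, flipping it to |, and negate each literal.

((~r) | m) | s


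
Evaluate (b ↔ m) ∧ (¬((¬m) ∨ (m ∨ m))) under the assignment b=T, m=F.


Substitute b=T, m=F:
b ↔ m = T ↔ F = F
¬m = T
m ∨ m = F ∨ F = F
(¬m) ∨ (m ∨ m) = T ∨ F = T
¬((¬m) ∨ (m ∨ m)) = F
(b ↔ m) ∧ (¬((¬m) ∨ (m ∨ m))) = F ∧ F = F

F


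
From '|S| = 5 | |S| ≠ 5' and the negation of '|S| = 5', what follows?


Disjunctive syllogism: from (P ∨ Q) and ¬P, infer Q.
One disjunct, '|S| = 5', is ruled out; the other must hold.

|S| ≠ 5


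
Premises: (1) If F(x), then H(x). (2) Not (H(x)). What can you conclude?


Modus tollens: from (P → Q) and ¬Q, infer ¬P.
Q = 'H(x)' is denied; since P → Q, P must also fail.

Not (F(x)).


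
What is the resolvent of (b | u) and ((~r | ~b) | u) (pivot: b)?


The clauses contain complementary literals b and ~b.
Resolution eliminates this pair and disjoins the remaining literals (merging duplicates).

(u | ~r)


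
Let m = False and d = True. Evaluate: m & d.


Conjunction is true only when both operands are true.
Substitute: m=False, d=True.
False & True evaluates to False.

False


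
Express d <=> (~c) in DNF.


Step 1: d ↔ (¬c) is true exactly when both agree: (d ∧ (¬c)) ∨ (¬d ∧ ¬(¬c)).
Step 2: Eliminate any double negations (¬¬X = X).

(d & (~c)) | ((~d) & c)


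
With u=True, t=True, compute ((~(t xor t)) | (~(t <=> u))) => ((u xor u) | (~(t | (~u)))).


Substitute u=True, t=True:
… (earlier sub-steps elided)
~(t xor t) = True
t <=> u = True <=> True = True
~(t <=> u) = False
(~(t xor t)) | (~(t <=> u)) = True | False = True
u xor u = True xor True = False
~u = False
t | (~u) = True | False = True
~(t | (~u)) = False
(u xor u) | (~(t | (~u))) = False | False = False
((~(t xor t)) | (~(t <=> u))) => ((u xor u) | (~(t | (~u)))) = True => False = False

False


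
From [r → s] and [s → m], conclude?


Hypothetical syllogism: from (P → Q) and (Q → R), infer (P → R).
Chain the two implications through the shared middle term 's'.

r → m


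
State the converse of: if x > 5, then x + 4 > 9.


The converse of (P → Q) is (Q → P). It is not in general equivalent to the original.
Here P = 'x > 5' and Q = 'x + 4 > 9'.

If x + 4 > 9, then x > 5.


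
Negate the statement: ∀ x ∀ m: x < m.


Negation flips each quantifier (∀↔∃) and negates the inner predicate.
¬(∀ x ∀ m: φ) = ∃ x ∃ m: ¬φ.

∃ x ∃ m: ¬(x < m)


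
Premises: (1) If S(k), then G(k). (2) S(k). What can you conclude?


Modus ponens: from (P → Q) and P, infer Q.
P = 'S(k)' is asserted, and P → Q holds, so Q follows.

G(k).


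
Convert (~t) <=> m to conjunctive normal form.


Step 1: Rewrite (¬t) ↔ m as ((¬t) → m) ∧ (m → (¬t)).
Step 2: Rewrite each implication as a disjunction.
Step 3: Eliminate any double negations (¬¬X = X).

(t | m) & ((~m) | (~t))


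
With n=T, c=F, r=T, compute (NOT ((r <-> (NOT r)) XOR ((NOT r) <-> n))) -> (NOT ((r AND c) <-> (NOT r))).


Substitute n=T, c=F, r=T:
… (earlier sub-steps elided)
r <-> (NOT r) = T <-> F = F
NOT r = F
(NOT r) <-> n = F <-> T = F
(r <-> (NOT r)) XOR ((NOT r) <-> n) = F XOR F = F
NOT ((r <-> (NOT r)) XOR ((NOT r) <-> n)) = T
r AND c = T AND F = F
NOT r = F
(r AND c) <-> (NOT r) = F <-> F = T
NOT ((r AND c) <-> (NOT r)) = F
(NOT ((r <-> (NOT r)) XOR ((NOT r) <-> n))) -> (NOT ((r AND c) <-> (NOT r))) = T -> F = F

F


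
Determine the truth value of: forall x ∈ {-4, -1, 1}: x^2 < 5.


Evaluate the predicate on each element: -4:False, -1:True, 1:True.
Counterexample x = -4 fails the predicate.

False


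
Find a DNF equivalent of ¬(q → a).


Step 1: Rewrite implication then negate: ¬(¬q ∨ a) = q ∧ ¬a.

q ∧ (¬a)


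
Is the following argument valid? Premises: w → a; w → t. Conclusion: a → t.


This is (no valid rule). There exist truth assignments where the premises are all true but the conclusion is false.

Invalid.


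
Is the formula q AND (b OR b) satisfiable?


Search for a satisfying assignment over {b, q}.
Try b=T, q=T: the formula evaluates to T.
A satisfying assignment exists.

Satisfiable.


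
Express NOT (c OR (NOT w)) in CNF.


Step 1: Apply De Morgan: ¬(c ∨ (¬w)) = ¬c ∧ ¬(¬w).
Step 2: Eliminate any double negations (¬¬X = X).

(NOT c) AND w


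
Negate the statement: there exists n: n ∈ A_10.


¬(for all x: φ) = there exists x: ¬φ, and ¬(there exists x: φ) = for all x: ¬φ.
Apply to the existential statement.

for all n: NOT(n ∈ A_10)


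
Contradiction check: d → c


Truth table over {c, d}:
c | d | φ
---------
F | F | T
T | F | T
F | T | F
T | T | T
Satisfying assignment at row 1: c=F, d=F gives T.

No, it is not a contradiction.


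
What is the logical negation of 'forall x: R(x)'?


¬(forall x: φ) = exists x: ¬φ, and ¬(exists x: φ) = forall x: ¬φ.
Apply to the universal statement.

exists x: ~(R(x))


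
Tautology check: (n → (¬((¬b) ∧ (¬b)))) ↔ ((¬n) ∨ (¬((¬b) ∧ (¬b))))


Build the truth table over {b, n}:
b | n | φ
---------
F | F | T
T | F | T
F | T | T
T | T | T
Every row evaluates to true.

Yes, it is a tautology.


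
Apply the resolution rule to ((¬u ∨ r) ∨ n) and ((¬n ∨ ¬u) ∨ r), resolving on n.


The clauses contain complementary literals n and ¬n.
Resolution eliminates this pair and disjoins the remaining literals (merging duplicates).

(r ∨ ¬u)


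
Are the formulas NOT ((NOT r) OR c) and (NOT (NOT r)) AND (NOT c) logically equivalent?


Compare truth tables:
c | r | φ | ψ
-------------
F | F | F | F
T | F | F | F
F | T | T | T
T | T | F | F
The columns φ and ψ agree on every row.

Yes, they are logically equivalent.


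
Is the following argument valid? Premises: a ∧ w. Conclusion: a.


This matches the form of conjunction elimination: the conclusion follows in every model of the premises.

Valid.


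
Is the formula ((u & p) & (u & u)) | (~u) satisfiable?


Search for a satisfying assignment over {p, u}.
Try p=False, u=False: the formula evaluates to True.
A satisfying assignment exists.

Satisfiable.


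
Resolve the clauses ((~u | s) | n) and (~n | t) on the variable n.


The clauses contain complementary literals n and ~n.
Resolution eliminates this pair and disjoins the remaining literals (merging duplicates).

((s | ~u) | t)


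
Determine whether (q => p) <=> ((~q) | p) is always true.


Build the truth table over {p, q}:
p | q | φ
---------
False | False | True
True | False | True
False | True | True
True | True | True
Every row evaluates to true.

Yes, it is a tautology.


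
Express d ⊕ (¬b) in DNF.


Step 1: d ⊕ (¬b) is true exactly when they disagree: (d ∧ ¬(¬b)) ∨ (¬d ∧ (¬b)).
Step 2: Eliminate any double negations (¬¬X = X).

(d ∧ b) ∨ ((¬d) ∧ (¬b))


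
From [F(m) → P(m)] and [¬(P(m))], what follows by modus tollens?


Modus tollens: from (P → Q) and ¬Q, infer ¬P.
Q = 'P(m)' is denied; since P → Q, P must also fail.

Not (F(m)).


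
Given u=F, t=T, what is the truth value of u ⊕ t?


Exclusive or is true when exactly one operand is true.
Substitute: u=F, t=T.
F ⊕ T evaluates to T.

T


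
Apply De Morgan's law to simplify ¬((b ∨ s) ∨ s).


De Morgan: the negation of a disjunction is the conjunction of the negations.
Distribute ¬ across ∨, flipping it to ∧, and negate each literal.

((¬b) ∧ (¬s)) ∧ (¬s)


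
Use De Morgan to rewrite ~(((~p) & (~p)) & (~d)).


De Morgan: the negation of a conjunction is the disjunction of the negations.
Distribute ~ across &, flipping it to |, and negate each literal.

(p | p) | d


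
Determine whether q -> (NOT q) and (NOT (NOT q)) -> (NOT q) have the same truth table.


Compare truth tables:
q | φ | ψ
---------
F | T | T
T | F | F
The columns φ and ψ agree on every row.

Yes, they are logically equivalent.


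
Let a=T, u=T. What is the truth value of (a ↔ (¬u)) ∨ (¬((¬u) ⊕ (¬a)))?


Substitute a=T, u=T:
¬u = F
a ↔ (¬u) = T ↔ F = F
¬u = F
¬a = F
(¬u) ⊕ (¬a) = F ⊕ F = F
¬((¬u) ⊕ (¬a)) = T
(a ↔ (¬u)) ∨ (¬((¬u) ⊕ (¬a))) = F ∨ T = T

T


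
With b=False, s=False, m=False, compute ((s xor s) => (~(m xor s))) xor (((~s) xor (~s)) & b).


Substitute b=False, s=False, m=False:
s xor s = False xor False = False
m xor s = False xor False = False
~(m xor s) = True
(s xor s) => (~(m xor s)) = False => True = True
~s = True
~s = True
(~s) xor (~s) = True xor True = False
((~s) xor (~s)) & b = False & False = False
((s xor s) => (~(m xor s))) xor (((~s) xor (~s)) & b) = True xor False = True

True


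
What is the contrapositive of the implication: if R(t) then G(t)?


The contrapositive of (P → Q) is (¬Q → ¬P); it is logically equivalent to the original.
Here P = 'R(t)' and Q = 'G(t)'.

If not (G(t)), then not (R(t)).


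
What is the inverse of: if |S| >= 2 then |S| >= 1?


The inverse of (P → Q) is (¬P → ¬Q). It is equivalent to the converse, not to the original.
Here P = '|S| >= 2' and Q = '|S| >= 1'.

If not (|S| >= 2), then not (|S| >= 1).


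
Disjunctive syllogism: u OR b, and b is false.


Disjunctive syllogism: from (P ∨ Q) and ¬P, infer Q.
One disjunct, 'b', is ruled out; the other must hold.

u


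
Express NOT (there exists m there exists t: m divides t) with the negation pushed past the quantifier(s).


Negation flips each quantifier (∀↔∃) and negates the inner predicate.
¬(there exists m there exists t: φ) = for all m for all t: ¬φ.

for all m for all t: NOT(m divides t)


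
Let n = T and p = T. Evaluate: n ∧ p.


Conjunction is true only when both operands are true.
Substitute: n=T, p=T.
T ∧ T evaluates to T.

T


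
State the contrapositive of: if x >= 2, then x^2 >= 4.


The contrapositive of (P → Q) is (¬Q → ¬P); it is logically equivalent to the original.
Here P = 'x >= 2' and Q = 'x^2 >= 4'.

If not (x^2 >= 4), then not (x >= 2).


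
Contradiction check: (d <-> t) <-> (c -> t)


Truth table over {c, d, t}:
c | d | t | φ
-------------
F | F | F | T
T | F | F | F
F | T | F | F
T | T | F | T
F | F | T | F
T | F | T | F
F | T | T | T
T | T | T | T
Satisfying assignment at row 1: c=F, d=F, t=F gives T.

No, it is not a contradiction.


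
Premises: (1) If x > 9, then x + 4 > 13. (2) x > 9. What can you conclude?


Modus ponens: from (P → Q) and P, infer Q.
P = 'x > 9' is asserted, and P → Q holds, so Q follows.

x + 4 > 13.


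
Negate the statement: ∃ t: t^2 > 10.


¬(∀ x: φ) = ∃ x: ¬φ, and ¬(∃ x: φ) = ∀ x: ¬φ.
Apply to the existential statement.

∀ t: ¬(t^2 > 10)


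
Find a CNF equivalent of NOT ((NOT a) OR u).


Step 1: Apply De Morgan: ¬((¬a) ∨ u) = ¬(¬a) ∧ ¬u.
Step 2: Eliminate any double negations (¬¬X = X).

a AND (NOT u)


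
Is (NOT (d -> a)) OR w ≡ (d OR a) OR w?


Compare truth tables:
a | d | w | φ | ψ
-----------------
F | F | F | F | F
T | F | F | F | T
F | T | F | T | T
T | T | F | F | T
F | F | T | T | T
T | F | T | T | T
F | T | T | T | T
T | T | T | T | T
They differ at row 2 (a=T, d=F, w=F): φ=F but ψ=T.

No, they are not logically equivalent.


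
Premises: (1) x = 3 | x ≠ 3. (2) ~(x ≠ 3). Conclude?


Disjunctive syllogism: from (P ∨ Q) and ¬P, infer Q.
One disjunct, 'x ≠ 3', is ruled out; the other must hold.

x = 3


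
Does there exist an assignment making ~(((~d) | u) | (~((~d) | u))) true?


Check all 4 assignments over {d, u}:
d | u | φ
---------
False | False | False
True | False | False
False | True | False
True | True | False
No assignment makes the formula true.

Unsatisfiable.


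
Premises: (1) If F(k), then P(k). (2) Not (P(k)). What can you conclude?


Modus tollens: from (P → Q) and ¬Q, infer ¬P.
Q = 'P(k)' is denied; since P → Q, P must also fail.

Not (F(k)).


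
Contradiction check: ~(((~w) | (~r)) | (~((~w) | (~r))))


Truth table over {r, w}:
r | w | φ
---------
False | False | False
True | False | False
False | True | False
True | True | False
Every row is false.

Yes, it is a contradiction.


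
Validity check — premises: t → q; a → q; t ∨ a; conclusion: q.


This matches the form of proof by cases: the conclusion follows in every model of the premises.

Valid.


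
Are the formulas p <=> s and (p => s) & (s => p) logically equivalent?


Compare truth tables:
p | s | φ | ψ
-------------
False | False | True | True
True | False | False | False
False | True | False | False
True | True | True | True
The columns φ and ψ agree on every row.

Yes, they are logically equivalent.


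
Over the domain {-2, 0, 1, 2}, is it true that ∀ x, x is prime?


Evaluate the predicate on each element: -2:F, 0:F, 1:F, 2:T.
Counterexample x = -2 fails the predicate.

F


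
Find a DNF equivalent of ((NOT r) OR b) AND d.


Step 1: Distribute ∧ over ∨: ((¬r) ∨ b) ∧ d = ((¬r) ∧ d) ∨ (b ∧ d).

((NOT r) AND d) OR (b AND d)


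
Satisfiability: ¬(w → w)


Check all 2 assignments over {w}:
w | φ
-----
F | F
T | F
No assignment makes the formula true.

Unsatisfiable.


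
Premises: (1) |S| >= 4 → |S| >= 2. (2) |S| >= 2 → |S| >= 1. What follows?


Hypothetical syllogism: from (P → Q) and (Q → R), infer (P → R).
Chain the two implications through the shared middle term '|S| >= 2'.

|S| >= 4 → |S| >= 1


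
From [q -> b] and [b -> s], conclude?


Hypothetical syllogism: from (P → Q) and (Q → R), infer (P → R).
Chain the two implications through the shared middle term 'b'.

q -> s


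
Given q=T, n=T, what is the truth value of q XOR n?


Exclusive or is true when exactly one operand is true.
Substitute: q=T, n=T.
T XOR T evaluates to F.

F


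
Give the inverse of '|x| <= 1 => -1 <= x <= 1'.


The inverse of (P → Q) is (¬P → ¬Q). It is equivalent to the converse, not to the original.
Here P = '|x| <= 1' and Q = '-1 <= x <= 1'.

If not (|x| <= 1), then not (-1 <= x <= 1).


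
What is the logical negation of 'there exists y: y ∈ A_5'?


¬(for all x: φ) = there exists x: ¬φ, and ¬(there exists x: φ) = for all x: ¬φ.
Apply to the existential statement.

for all y: NOT(y ∈ A_5)


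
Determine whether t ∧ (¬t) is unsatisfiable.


Truth table over {t}:
t | φ
-----
F | F
T | F
Every row is false.

Yes, it is a contradiction.


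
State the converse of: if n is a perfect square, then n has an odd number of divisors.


The converse of (P → Q) is (Q → P). It is not in general equivalent to the original.
Here P = 'n is a perfect square' and Q = 'n has an odd number of divisors'.

If n has an odd number of divisors, then n is a perfect square.


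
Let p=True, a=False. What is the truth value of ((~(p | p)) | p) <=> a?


Substitute p=True, a=False:
p | p = True | True = True
~(p | p) = False
(~(p | p)) | p = False | True = True
((~(p | p)) | p) <=> a = True <=> False = False

False


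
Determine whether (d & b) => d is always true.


Build the truth table over {b, d}:
b | d | φ
---------
False | False | True
True | False | True
False | True | True
True | True | True
Every row evaluates to true.

Yes, it is a tautology.


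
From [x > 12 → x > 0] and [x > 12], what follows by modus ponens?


Modus ponens: from (P → Q) and P, infer Q.
P = 'x > 12' is asserted, and P → Q holds, so Q follows.

x > 0.


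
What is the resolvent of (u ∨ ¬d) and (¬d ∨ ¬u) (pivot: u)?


The clauses contain complementary literals u and ¬u.
Resolution eliminates this pair and disjoins the remaining literals (merging duplicates).

¬d


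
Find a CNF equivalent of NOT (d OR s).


Step 1: Apply De Morgan: ¬(d ∨ s) = ¬d ∧ ¬s.

(NOT d) AND (NOT s)


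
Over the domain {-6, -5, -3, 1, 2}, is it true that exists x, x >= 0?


Evaluate the predicate on each element: -6:False, -5:False, -3:False, 1:True, 2:True.
Witness x = 1 satisfies the predicate.

True


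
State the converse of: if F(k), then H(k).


The converse of (P → Q) is (Q → P). It is not in general equivalent to the original.
Here P = 'F(k)' and Q = 'H(k)'.

If H(k), then F(k).


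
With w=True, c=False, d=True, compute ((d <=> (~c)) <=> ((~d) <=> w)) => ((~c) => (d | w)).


Substitute w=True, c=False, d=True:
~c = True
d <=> (~c) = True <=> True = True
~d = False
(~d) <=> w = False <=> True = False
(d <=> (~c)) <=> ((~d) <=> w) = True <=> False = False
~c = True
d | w = True | True = True
(~c) => (d | w) = True => True = True
((d <=> (~c)) <=> ((~d) <=> w)) => ((~c) => (d | w)) = False => True = True

True


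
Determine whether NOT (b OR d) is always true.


Build the truth table over {b, d}:
b | d | φ
---------
F | F | T
T | F | F
F | T | F
T | T | F
Counterexample at row 2: with b=T, d=F, the formula is F.

No, it is not a tautology.


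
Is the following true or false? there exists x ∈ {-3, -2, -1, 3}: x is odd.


Evaluate the predicate on each element: -3:T, -2:F, -1:T, 3:T.
Witness x = -3 satisfies the predicate.

T


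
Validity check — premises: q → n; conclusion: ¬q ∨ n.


This matches the form of material implication: the conclusion follows in every model of the premises.

Valid.


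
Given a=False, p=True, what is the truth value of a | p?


Disjunction is false only when both operands are false.
Substitute: a=False, p=True.
False | True evaluates to True.

True


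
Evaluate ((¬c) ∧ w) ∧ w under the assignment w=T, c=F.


Substitute w=T, c=F:
¬c = T
(¬c) ∧ w = T ∧ T = T
((¬c) ∧ w) ∧ w = T ∧ T = T

T


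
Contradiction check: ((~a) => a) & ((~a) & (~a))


Truth table over {a}:
a | φ
-----
False | False
True | False
Every row is false.

Yes, it is a contradiction.


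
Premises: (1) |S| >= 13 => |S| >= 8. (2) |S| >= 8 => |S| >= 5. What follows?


Hypothetical syllogism: from (P → Q) and (Q → R), infer (P → R).
Chain the two implications through the shared middle term '|S| >= 8'.

|S| >= 13 => |S| >= 5


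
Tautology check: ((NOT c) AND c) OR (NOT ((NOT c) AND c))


Build the truth table over {c}:
c | φ
-----
F | T
T | T
Every row evaluates to true.

Yes, it is a tautology.


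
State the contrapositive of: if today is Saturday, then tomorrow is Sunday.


The contrapositive of (P → Q) is (¬Q → ¬P); it is logically equivalent to the original.
Here P = 'today is Saturday' and Q = 'tomorrow is Sunday'.

If not (tomorrow is Sunday), then not (today is Saturday).


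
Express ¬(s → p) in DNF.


Step 1: Rewrite implication then negate: ¬(¬s ∨ p) = s ∧ ¬p.

s ∧ (¬p)


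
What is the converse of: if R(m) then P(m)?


The converse of (P → Q) is (Q → P). It is not in general equivalent to the original.
Here P = 'R(m)' and Q = 'P(m)'.

If P(m), then R(m).


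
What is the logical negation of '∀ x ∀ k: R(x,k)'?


Negation flips each quantifier (∀↔∃) and negates the inner predicate.
¬(∀ x ∀ k: φ) = ∃ x ∃ k: ¬φ.

∃ x ∃ k: ¬(R(x,k))


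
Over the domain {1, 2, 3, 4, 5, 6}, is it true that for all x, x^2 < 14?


Evaluate the predicate on each element: 1:T, 2:T, 3:T, 4:F, 5:F, 6:F.
Counterexample x = 4 fails the predicate.

F


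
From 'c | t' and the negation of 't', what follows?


Disjunctive syllogism: from (P ∨ Q) and ¬P, infer Q.
One disjunct, 't', is ruled out; the other must hold.

c


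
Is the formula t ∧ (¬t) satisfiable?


Check all 2 assignments over {t}:
t | φ
-----
F | F
T | F
No assignment makes the formula true.

Unsatisfiable.


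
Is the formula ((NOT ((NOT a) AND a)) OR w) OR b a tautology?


Build the truth table over {a, b, w}:
a | b | w | φ
-------------
F | F | F | T
T | F | F | T
F | T | F | T
T | T | F | T
F | F | T | T
T | F | T | T
F | T | T | T
T | T | T | T
Every row evaluates to true.

Yes, it is a tautology.


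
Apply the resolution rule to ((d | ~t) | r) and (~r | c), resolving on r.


The clauses contain complementary literals r and ~r.
Resolution eliminates this pair and disjoins the remaining literals (merging duplicates).

((~t | d) | c)


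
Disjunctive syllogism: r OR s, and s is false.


Disjunctive syllogism: from (P ∨ Q) and ¬P, infer Q.
One disjunct, 's', is ruled out; the other must hold.

r


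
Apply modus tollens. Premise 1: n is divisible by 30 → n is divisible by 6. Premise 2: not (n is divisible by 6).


Modus tollens: from (P → Q) and ¬Q, infer ¬P.
Q = 'n is divisible by 6' is denied; since P → Q, P must also fail.

Not (n is divisible by 30).


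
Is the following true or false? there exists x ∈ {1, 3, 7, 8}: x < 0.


Evaluate the predicate on each element: 1:F, 3:F, 7:F, 8:F.
No element satisfies the predicate.

F


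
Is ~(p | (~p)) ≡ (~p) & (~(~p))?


Compare truth tables:
p | φ | ψ
---------
False | False | False
True | False | False
The columns φ and ψ agree on every row.

Yes, they are logically equivalent.


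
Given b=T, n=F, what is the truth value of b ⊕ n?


Exclusive or is true when exactly one operand is true.
Substitute: b=T, n=F.
T ⊕ F evaluates to T.

T


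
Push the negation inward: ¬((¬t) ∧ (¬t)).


De Morgan: the negation of a conjunction is the disjunction of the negations.
Distribute ¬ across ∧, flipping it to ∨, and negate each literal.

t ∨ t


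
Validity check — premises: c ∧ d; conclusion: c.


This matches the form of conjunction elimination: the conclusion follows in every model of the premises.

Valid.


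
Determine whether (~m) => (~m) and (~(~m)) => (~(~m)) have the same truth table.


Compare truth tables:
m | φ | ψ
---------
False | True | True
True | True | True
The columns φ and ψ agree on every row.

Yes, they are logically equivalent.


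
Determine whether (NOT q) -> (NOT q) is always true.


Build the truth table over {q}:
q | φ
-----
F | T
T | T
Every row evaluates to true.

Yes, it is a tautology.


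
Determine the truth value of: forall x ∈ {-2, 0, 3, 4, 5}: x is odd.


Evaluate the predicate on each element: -2:False, 0:False, 3:True, 4:False, 5:True.
Counterexample x = -2 fails the predicate.

False


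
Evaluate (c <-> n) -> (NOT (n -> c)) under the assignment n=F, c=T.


Substitute n=F, c=T:
c <-> n = T <-> F = F
n -> c = F -> T = T
NOT (n -> c) = F
(c <-> n) -> (NOT (n -> c)) = F -> F = T

T


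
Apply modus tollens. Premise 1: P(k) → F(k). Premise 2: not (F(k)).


Modus tollens: from (P → Q) and ¬Q, infer ¬P.
Q = 'F(k)' is denied; since P → Q, P must also fail.

Not (P(k)).


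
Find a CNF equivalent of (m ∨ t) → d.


Step 1: Rewrite as ¬(m ∨ t) ∨ d = (¬m ∧ ¬t) ∨ d.
Step 2: Distribute ∨ over ∧.

((¬m) ∨ d) ∧ ((¬t) ∨ d)


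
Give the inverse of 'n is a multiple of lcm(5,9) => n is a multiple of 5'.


The inverse of (P → Q) is (¬P → ¬Q). It is equivalent to the converse, not to the original.
Here P = 'n is a multiple of lcm(5,9)' and Q = 'n is a multiple of 5'.

If not (n is a multiple of lcm(5,9)), then not (n is a multiple of 5).


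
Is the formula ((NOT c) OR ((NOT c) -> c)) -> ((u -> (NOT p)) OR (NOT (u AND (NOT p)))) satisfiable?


Search for a satisfying assignment over {c, p, u}.
Try c=F, p=F, u=F: the formula evaluates to T.
A satisfying assignment exists.

Satisfiable.


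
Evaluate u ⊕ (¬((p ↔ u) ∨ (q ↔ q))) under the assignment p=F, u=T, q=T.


Substitute p=F, u=T, q=T:
p ↔ u = F ↔ T = F
q ↔ q = T ↔ T = T
(p ↔ u) ∨ (q ↔ q) = F ∨ T = T
¬((p ↔ u) ∨ (q ↔ q)) = F
u ⊕ (¬((p ↔ u) ∨ (q ↔ q))) = T ⊕ F = T

T


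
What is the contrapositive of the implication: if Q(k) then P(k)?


The contrapositive of (P → Q) is (¬Q → ¬P); it is logically equivalent to the original.
Here P = 'Q(k)' and Q = 'P(k)'.

If not (P(k)), then not (Q(k)).


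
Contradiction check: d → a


Truth table over {a, d}:
a | d | φ
---------
F | F | T
T | F | T
F | T | F
T | T | T
Satisfying assignment at row 1: a=F, d=F gives T.

No, it is not a contradiction.


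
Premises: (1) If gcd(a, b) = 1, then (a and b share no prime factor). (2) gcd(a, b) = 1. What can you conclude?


Modus ponens: from (P → Q) and P, infer Q.
P = 'gcd(a, b) = 1' is asserted, and P → Q holds, so Q follows.

(a and b share no prime factor).


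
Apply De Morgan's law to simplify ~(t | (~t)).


De Morgan: the negation of a disjunction is the conjunction of the negations.
Distribute ~ across |, flipping it to &, and negate each literal.

(~t) & t


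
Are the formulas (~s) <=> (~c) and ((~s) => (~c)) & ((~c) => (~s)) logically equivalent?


Compare truth tables:
c | s | φ | ψ
-------------
False | False | True | True
True | False | False | False
False | True | False | False
True | True | True | True
The columns φ and ψ agree on every row.

Yes, they are logically equivalent.


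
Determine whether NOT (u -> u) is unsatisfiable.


Truth table over {u}:
u | φ
-----
F | F
T | F
Every row is false.

Yes, it is a contradiction.


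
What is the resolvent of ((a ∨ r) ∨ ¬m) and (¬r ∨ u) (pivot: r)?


The clauses contain complementary literals r and ¬r.
Resolution eliminates this pair and disjoins the remaining literals (merging duplicates).

((¬m ∨ a) ∨ u)


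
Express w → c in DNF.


Step 1: Rewrite w → c as ¬w ∨ c.

(¬w) ∨ c


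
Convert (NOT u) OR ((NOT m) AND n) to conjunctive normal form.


Step 1: Distribute ∨ over ∧: (¬u) ∨ ((¬m) ∧ n) = ((¬u) ∨ (¬m)) ∧ ((¬u) ∨ n).

((NOT u) OR (NOT m)) AND ((NOT u) OR n)


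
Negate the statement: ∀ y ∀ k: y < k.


Negation flips each quantifier (∀↔∃) and negates the inner predicate.
¬(∀ y ∀ k: φ) = ∃ y ∃ k: ¬φ.

∃ y ∃ k: ¬(y < k)


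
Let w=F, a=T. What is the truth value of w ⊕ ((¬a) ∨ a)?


Substitute w=F, a=T:
¬a = F
(¬a) ∨ a = F ∨ T = T
w ⊕ ((¬a) ∨ a) = F ⊕ T = T

T


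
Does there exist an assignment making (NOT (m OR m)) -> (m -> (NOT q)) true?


Search for a satisfying assignment over {m, q}.
Try m=F, q=F: the formula evaluates to T.
A satisfying assignment exists.

Satisfiable.


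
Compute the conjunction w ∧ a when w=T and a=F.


Conjunction is true only when both operands are true.
Substitute: w=T, a=F.
T ∧ F evaluates to F.

F


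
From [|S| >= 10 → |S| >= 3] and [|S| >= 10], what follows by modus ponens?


Modus ponens: from (P → Q) and P, infer Q.
P = '|S| >= 10' is asserted, and P → Q holds, so Q follows.

|S| >= 3.


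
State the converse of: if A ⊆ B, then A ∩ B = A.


The converse of (P → Q) is (Q → P). It is not in general equivalent to the original.
Here P = 'A ⊆ B' and Q = 'A ∩ B = A'.

If A ∩ B = A, then A ⊆ B.


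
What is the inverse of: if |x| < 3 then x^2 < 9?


The inverse of (P → Q) is (¬P → ¬Q). It is equivalent to the converse, not to the original.
Here P = '|x| < 3' and Q = 'x^2 < 9'.

If not (|x| < 3), then not (x^2 < 9).


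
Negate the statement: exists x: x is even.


¬(forall x: φ) = exists x: ¬φ, and ¬(exists x: φ) = forall x: ¬φ.
Apply to the existential statement.

forall x: ~(x is even)


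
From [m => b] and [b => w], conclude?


Hypothetical syllogism: from (P → Q) and (Q → R), infer (P → R).
Chain the two implications through the shared middle term 'b'.

m => w


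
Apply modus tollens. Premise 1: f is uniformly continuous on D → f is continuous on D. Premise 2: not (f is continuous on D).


Modus tollens: from (P → Q) and ¬Q, infer ¬P.
Q = 'f is continuous on D' is denied; since P → Q, P must also fail.

Not (f is uniformly continuous on D).


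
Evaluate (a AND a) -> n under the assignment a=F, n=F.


Substitute a=F, n=F:
a AND a = F AND F = F
(a AND a) -> n = F -> F = T

T


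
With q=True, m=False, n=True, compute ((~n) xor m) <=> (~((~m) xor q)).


Substitute q=True, m=False, n=True:
~n = False
(~n) xor m = False xor False = False
~m = True
(~m) xor q = True xor True = False
~((~m) xor q) = True
((~n) xor m) <=> (~((~m) xor q)) = False <=> True = False

False


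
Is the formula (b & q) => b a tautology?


Build the truth table over {b, q}:
b | q | φ
---------
False | False | True
True | False | True
False | True | True
True | True | True
Every row evaluates to true.

Yes, it is a tautology.


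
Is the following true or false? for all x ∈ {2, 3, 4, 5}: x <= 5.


Evaluate the predicate on each element: 2:T, 3:T, 4:T, 5:T.
Every element satisfies the predicate.

T


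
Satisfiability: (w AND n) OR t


Search for a satisfying assignment over {n, t, w}.
Try n=F, t=T, w=F: the formula evaluates to T.
A satisfying assignment exists.

Satisfiable.


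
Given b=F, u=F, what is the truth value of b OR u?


Disjunction is false only when both operands are false.
Substitute: b=F, u=F.
F OR F evaluates to F.

F


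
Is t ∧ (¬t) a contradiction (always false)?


Truth table over {t}:
t | φ
-----
F | F
T | F
Every row is false.

Yes, it is a contradiction.


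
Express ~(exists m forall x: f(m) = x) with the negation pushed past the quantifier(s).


Negation flips each quantifier (∀↔∃) and negates the inner predicate.
¬(exists m forall x: φ) = forall m exists x: ¬φ.

forall m exists x: ~(f(m) = x)


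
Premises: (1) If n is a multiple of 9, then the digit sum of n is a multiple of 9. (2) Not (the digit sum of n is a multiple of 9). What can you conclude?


Modus tollens: from (P → Q) and ¬Q, infer ¬P.
Q = 'the digit sum of n is a multiple of 9' is denied; since P → Q, P must also fail.

Not (n is a multiple of 9).


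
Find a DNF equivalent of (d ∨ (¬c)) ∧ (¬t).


Step 1: Distribute ∧ over ∨: (d ∨ (¬c)) ∧ (¬t) = (d ∧ (¬t)) ∨ ((¬c) ∧ (¬t)).

(d ∧ (¬t)) ∨ ((¬c) ∧ (¬t))


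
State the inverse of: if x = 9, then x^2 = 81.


The inverse of (P → Q) is (¬P → ¬Q). It is equivalent to the converse, not to the original.
Here P = 'x = 9' and Q = 'x^2 = 81'.

If not (x = 9), then not (x^2 = 81).


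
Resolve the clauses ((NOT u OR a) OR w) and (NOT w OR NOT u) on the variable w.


The clauses contain complementary literals w and NOTw.
Resolution eliminates this pair and disjoins the remaining literals (merging duplicates).

(NOT u OR a)


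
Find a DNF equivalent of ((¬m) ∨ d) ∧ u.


Step 1: Distribute ∧ over ∨: ((¬m) ∨ d) ∧ u = ((¬m) ∧ u) ∨ (d ∧ u).

((¬m) ∧ u) ∨ (d ∧ u)


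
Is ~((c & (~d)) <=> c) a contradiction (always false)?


Truth table over {c, d}:
c | d | φ
---------
False | False | False
True | False | False
False | True | False
True | True | True
Satisfying assignment at row 4: c=True, d=True gives True.

No, it is not a contradiction.


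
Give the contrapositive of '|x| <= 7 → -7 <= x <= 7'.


The contrapositive of (P → Q) is (¬Q → ¬P); it is logically equivalent to the original.
Here P = '|x| <= 7' and Q = '-7 <= x <= 7'.

If not (-7 <= x <= 7), then not (|x| <= 7).


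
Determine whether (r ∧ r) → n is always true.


Build the truth table over {n, r}:
n | r | φ
---------
F | F | T
T | F | T
F | T | F
T | T | T
Counterexample at row 3: with n=F, r=T, the formula is F.

No, it is not a tautology.


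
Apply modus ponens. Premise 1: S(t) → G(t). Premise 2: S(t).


Modus ponens: from (P → Q) and P, infer Q.
P = 'S(t)' is asserted, and P → Q holds, so Q follows.

G(t).


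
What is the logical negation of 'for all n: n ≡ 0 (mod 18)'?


¬(for all x: φ) = there exists x: ¬φ, and ¬(there exists x: φ) = for all x: ¬φ.
Apply to the universal statement.

there exists n: NOT(n ≡ 0 (mod 18))


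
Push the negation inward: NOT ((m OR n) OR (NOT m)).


De Morgan: the negation of a disjunction is the conjunction of the negations.
Distribute NOT across OR, flipping it to AND, and negate each literal.

((NOT m) AND (NOT n)) AND m


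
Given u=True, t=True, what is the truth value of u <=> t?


Biconditional is true when both operands have the same truth value.
Substitute: u=True, t=True.
True <=> True evaluates to True.

True


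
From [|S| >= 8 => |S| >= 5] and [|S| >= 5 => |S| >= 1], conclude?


Hypothetical syllogism: from (P → Q) and (Q → R), infer (P → R).
Chain the two implications through the shared middle term '|S| >= 5'.

|S| >= 8 => |S| >= 1


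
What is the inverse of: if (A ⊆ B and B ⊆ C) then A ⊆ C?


The inverse of (P → Q) is (¬P → ¬Q). It is equivalent to the converse, not to the original.
Here P = '(A ⊆ B and B ⊆ C)' and Q = 'A ⊆ C'.

If not ((A ⊆ B and B ⊆ C)), then not (A ⊆ C).


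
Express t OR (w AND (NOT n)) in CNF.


Step 1: Distribute ∨ over ∧: t ∨ (w ∧ (¬n)) = (t ∨ w) ∧ (t ∨ (¬n)).

(t OR w) AND (t OR (NOT n))


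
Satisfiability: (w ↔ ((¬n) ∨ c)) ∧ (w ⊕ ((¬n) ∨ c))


Check all 8 assignments over {c, n, w}:
c | n | w | φ
-------------
F | F | F | F
T | F | F | F
F | T | F | F
T | T | F | F
F | F | T | F
T | F | T | F
F | T | T | F
T | T | T | F
No assignment makes the formula true.

Unsatisfiable.


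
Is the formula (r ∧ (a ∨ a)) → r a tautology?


Build the truth table over {a, r}:
a | r | φ
---------
F | F | T
T | F | T
F | T | T
T | T | T
Every row evaluates to true.

Yes, it is a tautology.


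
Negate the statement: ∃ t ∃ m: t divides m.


Negation flips each quantifier (∀↔∃) and negates the inner predicate.
¬(∃ t ∃ m: φ) = ∀ t ∀ m: ¬φ.

∀ t ∀ m: ¬(t divides m)


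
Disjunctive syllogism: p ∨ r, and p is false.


Disjunctive syllogism: from (P ∨ Q) and ¬P, infer Q.
One disjunct, 'p', is ruled out; the other must hold.

r


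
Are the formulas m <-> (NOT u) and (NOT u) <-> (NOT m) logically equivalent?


Compare truth tables:
m | u | φ | ψ
-------------
F | F | F | T
T | F | T | F
F | T | T | F
T | T | F | T
They differ at row 1 (m=F, u=F): φ=F but ψ=T.

No, they are not logically equivalent.


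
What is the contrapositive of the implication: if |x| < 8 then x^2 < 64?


The contrapositive of (P → Q) is (¬Q → ¬P); it is logically equivalent to the original.
Here P = '|x| < 8' and Q = 'x^2 < 64'.

If not (x^2 < 64), then not (|x| < 8).


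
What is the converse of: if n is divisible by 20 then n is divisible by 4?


The converse of (P → Q) is (Q → P). It is not in general equivalent to the original.
Here P = 'n is divisible by 20' and Q = 'n is divisible by 4'.

If n is divisible by 4, then n is divisible by 20.


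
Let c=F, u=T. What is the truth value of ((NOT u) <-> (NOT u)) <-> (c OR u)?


Substitute c=F, u=T:
NOT u = F
NOT u = F
(NOT u) <-> (NOT u) = F <-> F = T
c OR u = F OR T = T
((NOT u) <-> (NOT u)) <-> (c OR u) = T <-> T = T

T


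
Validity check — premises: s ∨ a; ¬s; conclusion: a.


This matches the form of disjunctive syllogism: the conclusion follows in every model of the premises.

Valid.


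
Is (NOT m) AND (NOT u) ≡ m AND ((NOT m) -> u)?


Compare truth tables:
m | u | φ | ψ
-------------
F | F | T | F
T | F | F | T
F | T | F | F
T | T | F | T
They differ at row 1 (m=F, u=F): φ=T but ψ=F.

No, they are not logically equivalent.


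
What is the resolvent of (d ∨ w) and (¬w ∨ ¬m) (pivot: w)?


The clauses contain complementary literals w and ¬w.
Resolution eliminates this pair and disjoins the remaining literals (merging duplicates).

(d ∨ ¬m)


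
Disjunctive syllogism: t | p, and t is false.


Disjunctive syllogism: from (P ∨ Q) and ¬P, infer Q.
One disjunct, 't', is ruled out; the other must hold.

p


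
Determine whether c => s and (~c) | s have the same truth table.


Compare truth tables:
c | s | φ | ψ
-------------
False | False | True | True
True | False | False | False
False | True | True | True
True | True | True | True
The columns φ and ψ agree on every row.

Yes, they are logically equivalent.


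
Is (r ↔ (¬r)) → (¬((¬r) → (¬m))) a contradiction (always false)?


Truth table over {m, r}:
m | r | φ
---------
F | F | T
T | F | T
F | T | T
T | T | T
Satisfying assignment at row 1: m=F, r=F gives T.

No, it is not a contradiction.
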